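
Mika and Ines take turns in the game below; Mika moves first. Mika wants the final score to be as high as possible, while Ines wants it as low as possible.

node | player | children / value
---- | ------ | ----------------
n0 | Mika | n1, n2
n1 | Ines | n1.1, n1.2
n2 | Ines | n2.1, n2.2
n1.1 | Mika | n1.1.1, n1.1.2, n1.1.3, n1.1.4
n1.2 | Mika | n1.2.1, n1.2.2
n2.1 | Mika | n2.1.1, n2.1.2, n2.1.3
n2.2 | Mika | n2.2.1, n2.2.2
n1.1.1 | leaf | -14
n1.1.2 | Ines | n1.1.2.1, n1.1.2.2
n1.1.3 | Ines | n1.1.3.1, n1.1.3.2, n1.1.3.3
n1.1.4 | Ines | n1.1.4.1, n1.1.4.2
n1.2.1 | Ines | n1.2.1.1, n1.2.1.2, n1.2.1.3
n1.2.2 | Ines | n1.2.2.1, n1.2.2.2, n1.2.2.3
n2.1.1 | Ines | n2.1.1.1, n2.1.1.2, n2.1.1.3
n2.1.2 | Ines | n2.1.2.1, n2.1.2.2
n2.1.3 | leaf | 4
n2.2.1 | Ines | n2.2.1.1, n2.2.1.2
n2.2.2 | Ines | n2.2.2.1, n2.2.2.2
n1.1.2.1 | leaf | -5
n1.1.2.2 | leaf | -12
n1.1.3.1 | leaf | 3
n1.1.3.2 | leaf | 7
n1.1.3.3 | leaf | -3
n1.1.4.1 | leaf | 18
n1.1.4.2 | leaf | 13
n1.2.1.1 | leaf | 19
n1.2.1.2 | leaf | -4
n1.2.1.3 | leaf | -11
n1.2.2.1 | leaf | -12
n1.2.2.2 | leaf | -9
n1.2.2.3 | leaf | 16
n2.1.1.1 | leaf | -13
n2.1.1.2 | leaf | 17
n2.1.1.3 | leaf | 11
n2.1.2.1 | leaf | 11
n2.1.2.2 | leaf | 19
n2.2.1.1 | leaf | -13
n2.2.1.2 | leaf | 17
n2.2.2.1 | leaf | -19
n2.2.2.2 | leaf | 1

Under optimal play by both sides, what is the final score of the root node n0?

-11

n1.1.2 (Ines): min(-5, -12) = -12
n1.1.3 (Ines): min(3, 7, -3) = -3
n1.1.4 (Ines): min(18, 13) = 13
n1.1 (Mika): max(-14, -12, -3, 13) = 13
n1.2.1 (Ines): min(19, -4, -11) = -11
n1.2.2 (Ines): min(-12, -9, 16) = -12
n1.2 (Mika): max(-11, -12) = -11
n1 (Ines): min(13, -11) = -11
n2.1.1 (Ines): min(-13, 17, 11) = -13
n2.1.2 (Ines): min(11, 19) = 11
n2.1 (Mika): max(-13, 11, 4) = 11
n2.2.1 (Ines): min(-13, 17) = -13
n2.2.2 (Ines): min(-19, 1) = -19
n2.2 (Mika): max(-13, -19) = -13
n2 (Ines): min(11, -13) = -13
n0 (Mika): max(-11, -13) = -11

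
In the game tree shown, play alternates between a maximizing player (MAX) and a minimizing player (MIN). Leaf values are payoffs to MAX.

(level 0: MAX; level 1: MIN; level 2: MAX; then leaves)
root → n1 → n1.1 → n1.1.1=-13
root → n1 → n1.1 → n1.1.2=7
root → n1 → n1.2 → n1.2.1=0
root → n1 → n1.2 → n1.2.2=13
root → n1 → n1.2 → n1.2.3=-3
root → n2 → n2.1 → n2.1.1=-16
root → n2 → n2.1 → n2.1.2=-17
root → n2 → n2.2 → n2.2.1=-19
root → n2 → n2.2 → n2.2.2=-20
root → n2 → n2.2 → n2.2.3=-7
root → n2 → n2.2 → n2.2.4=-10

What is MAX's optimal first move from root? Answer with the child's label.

n1.1 (MAX): max(-13, 7) = 7
n1.2 (MAX): max(0, 13, -3) = 13
n1 (MIN): min(7, 13) = 7
n2.1 (MAX): max(-16, -17) = -16
n2.2 (MAX): max(-19, -20, -7, -10) = -7
n2 (MIN): min(-16, -7) = -16
root (MAX): max(7, -16) = 7
MAX at root wants the highest of {n1=7, n2=-16}, so chooses n1.

n1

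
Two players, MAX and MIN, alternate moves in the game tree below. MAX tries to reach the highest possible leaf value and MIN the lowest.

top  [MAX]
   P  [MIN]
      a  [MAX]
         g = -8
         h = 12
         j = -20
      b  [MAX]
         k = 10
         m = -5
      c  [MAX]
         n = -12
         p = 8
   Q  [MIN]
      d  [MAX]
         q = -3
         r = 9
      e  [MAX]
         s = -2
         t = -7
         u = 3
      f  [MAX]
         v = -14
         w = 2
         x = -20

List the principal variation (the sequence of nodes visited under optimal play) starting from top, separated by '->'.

top -> P -> c -> p

a (MAX): max(-8, 12, -20) = 12
b (MAX): max(10, -5) = 10
c (MAX): max(-12, 8) = 8
P (MIN): min(12, 10, 8) = 8
d (MAX): max(-3, 9) = 9
e (MAX): max(-2, -7, 3) = 3
f (MAX): max(-14, 2, -20) = 2
Q (MIN): min(9, 3, 2) = 2
top (MAX): max(8, 2) = 8
At top, MAX picks P (highest: 8).
At P, MIN picks c (lowest: 8).
At c, MAX picks p (highest: 8).
Terminal value 8.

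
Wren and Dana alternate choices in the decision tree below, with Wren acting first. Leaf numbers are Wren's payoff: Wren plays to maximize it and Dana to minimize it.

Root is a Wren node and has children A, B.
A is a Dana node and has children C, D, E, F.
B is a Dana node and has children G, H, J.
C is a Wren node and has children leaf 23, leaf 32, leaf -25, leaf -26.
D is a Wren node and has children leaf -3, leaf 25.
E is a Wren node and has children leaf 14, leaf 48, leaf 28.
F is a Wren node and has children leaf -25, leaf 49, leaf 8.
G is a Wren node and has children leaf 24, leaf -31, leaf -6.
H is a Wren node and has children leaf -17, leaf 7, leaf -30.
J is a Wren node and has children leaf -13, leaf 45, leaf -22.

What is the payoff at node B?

G (Wren): max(24, -31, -6) = 24
H (Wren): max(-17, 7, -30) = 7
J (Wren): max(-13, 45, -22) = 45
B (Dana): min(24, 7, 45) = 7

7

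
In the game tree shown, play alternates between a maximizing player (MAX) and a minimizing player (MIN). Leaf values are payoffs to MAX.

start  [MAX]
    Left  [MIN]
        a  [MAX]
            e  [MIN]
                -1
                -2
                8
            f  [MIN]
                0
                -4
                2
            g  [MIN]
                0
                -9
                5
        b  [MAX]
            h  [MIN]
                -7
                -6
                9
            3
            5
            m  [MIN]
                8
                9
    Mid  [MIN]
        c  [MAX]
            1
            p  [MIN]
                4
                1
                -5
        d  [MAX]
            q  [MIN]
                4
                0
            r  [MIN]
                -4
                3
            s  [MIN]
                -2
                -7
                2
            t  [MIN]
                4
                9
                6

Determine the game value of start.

e (MIN): min(-1, -2, 8) = -2
f (MIN): min(0, -4, 2) = -4
g (MIN): min(0, -9, 5) = -9
a (MAX): max(-2, -4, -9) = -2
h (MIN): min(-7, -6, 9) = -7
m (MIN): min(8, 9) = 8
b (MAX): max(-7, 3, 5, 8) = 8
Left (MIN): min(-2, 8) = -2
p (MIN): min(4, 1, -5) = -5
c (MAX): max(1, -5) = 1
q (MIN): min(4, 0) = 0
r (MIN): min(-4, 3) = -4
s (MIN): min(-2, -7, 2) = -7
t (MIN): min(4, 9, 6) = 4
d (MAX): max(0, -4, -7, 4) = 4
Mid (MIN): min(1, 4) = 1
start (MAX): max(-2, 1) = 1

1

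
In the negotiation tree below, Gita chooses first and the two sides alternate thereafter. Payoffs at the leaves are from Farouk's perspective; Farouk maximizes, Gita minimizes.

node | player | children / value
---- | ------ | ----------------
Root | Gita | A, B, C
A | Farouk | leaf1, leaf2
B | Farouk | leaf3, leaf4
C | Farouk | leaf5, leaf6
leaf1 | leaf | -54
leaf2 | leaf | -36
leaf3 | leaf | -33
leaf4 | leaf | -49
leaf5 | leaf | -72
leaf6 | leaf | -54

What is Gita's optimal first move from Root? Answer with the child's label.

C

A (Farouk): max(-54, -36) = -36
B (Farouk): max(-33, -49) = -33
C (Farouk): max(-72, -54) = -54
Root (Gita): min(-36, -33, -54) = -54
Gita at Root wants the lowest of {A=-36, B=-33, C=-54}, so chooses C.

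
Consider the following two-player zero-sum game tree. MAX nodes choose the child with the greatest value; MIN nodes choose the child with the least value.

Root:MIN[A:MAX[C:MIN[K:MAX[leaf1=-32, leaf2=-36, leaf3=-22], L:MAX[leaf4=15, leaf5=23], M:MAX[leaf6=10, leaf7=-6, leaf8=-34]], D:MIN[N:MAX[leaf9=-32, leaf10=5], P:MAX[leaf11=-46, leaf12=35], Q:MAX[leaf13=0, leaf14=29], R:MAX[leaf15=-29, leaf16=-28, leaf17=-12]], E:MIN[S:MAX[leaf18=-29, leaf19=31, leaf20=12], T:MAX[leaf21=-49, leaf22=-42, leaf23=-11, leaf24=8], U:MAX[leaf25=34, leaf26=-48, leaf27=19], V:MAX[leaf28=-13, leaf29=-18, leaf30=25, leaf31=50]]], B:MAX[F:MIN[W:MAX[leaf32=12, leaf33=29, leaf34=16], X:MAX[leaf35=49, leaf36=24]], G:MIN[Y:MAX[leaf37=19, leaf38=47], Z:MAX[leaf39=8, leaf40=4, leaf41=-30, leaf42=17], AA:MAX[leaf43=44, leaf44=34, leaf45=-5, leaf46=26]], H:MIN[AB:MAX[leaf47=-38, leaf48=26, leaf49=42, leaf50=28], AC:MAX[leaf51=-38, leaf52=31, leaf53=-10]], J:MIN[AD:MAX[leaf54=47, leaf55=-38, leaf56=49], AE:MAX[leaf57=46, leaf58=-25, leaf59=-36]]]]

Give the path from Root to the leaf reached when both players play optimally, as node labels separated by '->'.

Root -> A -> E -> T -> leaf24

K (MAX): max(-32, -36, -22) = -22
L (MAX): max(15, 23) = 23
M (MAX): max(10, -6, -34) = 10
C (MIN): min(-22, 23, 10) = -22
N (MAX): max(-32, 5) = 5
P (MAX): max(-46, 35) = 35
Q (MAX): max(0, 29) = 29
R (MAX): max(-29, -28, -12) = -12
D (MIN): min(5, 35, 29, -12) = -12
S (MAX): max(-29, 31, 12) = 31
T (MAX): max(-49, -42, -11, 8) = 8
U (MAX): max(34, -48, 19) = 34
V (MAX): max(-13, -18, 25, 50) = 50
E (MIN): min(31, 8, 34, 50) = 8
A (MAX): max(-22, -12, 8) = 8
W (MAX): max(12, 29, 16) = 29
X (MAX): max(49, 24) = 49
F (MIN): min(29, 49) = 29
Y (MAX): max(19, 47) = 47
Z (MAX): max(8, 4, -30, 17) = 17
AA (MAX): max(44, 34, -5, 26) = 44
G (MIN): min(47, 17, 44) = 17
AB (MAX): max(-38, 26, 42, 28) = 42
AC (MAX): max(-38, 31, -10) = 31
H (MIN): min(42, 31) = 31
AD (MAX): max(47, -38, 49) = 49
AE (MAX): max(46, -25, -36) = 46
J (MIN): min(49, 46) = 46
B (MAX): max(29, 17, 31, 46) = 46
Root (MIN): min(8, 46) = 8
At Root, MIN picks A (lowest: 8).
At A, MAX picks E (highest: 8).
At E, MIN picks T (lowest: 8).
At T, MAX picks leaf24 (highest: 8).
Terminal value 8.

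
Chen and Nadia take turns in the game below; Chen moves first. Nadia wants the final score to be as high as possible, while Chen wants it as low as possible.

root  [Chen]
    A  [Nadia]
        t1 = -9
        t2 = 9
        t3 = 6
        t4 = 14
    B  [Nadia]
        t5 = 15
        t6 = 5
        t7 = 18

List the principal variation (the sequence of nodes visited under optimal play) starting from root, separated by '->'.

A (Nadia): max(-9, 9, 6, 14) = 14
B (Nadia): max(15, 5, 18) = 18
root (Chen): min(14, 18) = 14
At root, Chen picks A (lowest: 14).
At A, Nadia picks t4 (highest: 14).
Terminal value 14.

root -> A -> t4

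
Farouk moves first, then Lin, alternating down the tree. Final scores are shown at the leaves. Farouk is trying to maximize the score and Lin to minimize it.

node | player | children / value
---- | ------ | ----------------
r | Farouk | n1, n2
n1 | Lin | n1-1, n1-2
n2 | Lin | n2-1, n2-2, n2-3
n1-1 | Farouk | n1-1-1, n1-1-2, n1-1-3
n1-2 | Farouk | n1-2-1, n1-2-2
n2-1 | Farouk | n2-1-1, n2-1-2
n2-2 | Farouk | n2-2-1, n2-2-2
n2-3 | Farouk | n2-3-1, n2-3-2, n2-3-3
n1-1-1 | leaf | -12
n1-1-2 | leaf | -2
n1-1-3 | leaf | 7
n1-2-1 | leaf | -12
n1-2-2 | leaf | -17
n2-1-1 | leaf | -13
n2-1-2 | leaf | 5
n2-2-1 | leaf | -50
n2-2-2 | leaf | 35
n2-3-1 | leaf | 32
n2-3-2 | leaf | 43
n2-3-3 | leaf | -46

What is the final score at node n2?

5

n2-1 (Farouk): max(-13, 5) = 5
n2-2 (Farouk): max(-50, 35) = 35
n2-3 (Farouk): max(32, 43, -46) = 43
n2 (Lin): min(5, 35, 43) = 5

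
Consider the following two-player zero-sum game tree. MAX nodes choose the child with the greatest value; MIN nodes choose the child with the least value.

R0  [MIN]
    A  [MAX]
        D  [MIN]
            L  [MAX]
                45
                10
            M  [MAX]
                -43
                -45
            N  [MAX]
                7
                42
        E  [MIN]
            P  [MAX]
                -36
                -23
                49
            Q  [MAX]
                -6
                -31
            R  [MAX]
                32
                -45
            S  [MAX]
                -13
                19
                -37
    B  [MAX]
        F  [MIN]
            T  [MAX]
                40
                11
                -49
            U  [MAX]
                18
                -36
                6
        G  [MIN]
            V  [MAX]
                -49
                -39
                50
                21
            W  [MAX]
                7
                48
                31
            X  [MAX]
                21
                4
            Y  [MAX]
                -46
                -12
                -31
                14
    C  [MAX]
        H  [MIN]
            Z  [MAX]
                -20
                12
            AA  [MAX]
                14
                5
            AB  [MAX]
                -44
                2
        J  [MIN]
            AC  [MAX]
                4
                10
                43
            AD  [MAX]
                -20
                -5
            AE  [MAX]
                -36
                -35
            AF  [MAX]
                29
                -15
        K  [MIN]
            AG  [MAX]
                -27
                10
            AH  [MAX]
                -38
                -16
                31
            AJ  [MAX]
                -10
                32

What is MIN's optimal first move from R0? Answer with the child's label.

A

L (MAX): max(45, 10) = 45
M (MAX): max(-43, -45) = -43
N (MAX): max(7, 42) = 42
D (MIN): min(45, -43, 42) = -43
P (MAX): max(-36, -23, 49) = 49
Q (MAX): max(-6, -31) = -6
R (MAX): max(32, -45) = 32
S (MAX): max(-13, 19, -37) = 19
E (MIN): min(49, -6, 32, 19) = -6
A (MAX): max(-43, -6) = -6
T (MAX): max(40, 11, -49) = 40
U (MAX): max(18, -36, 6) = 18
F (MIN): min(40, 18) = 18
V (MAX): max(-49, -39, 50, 21) = 50
W (MAX): max(7, 48, 31) = 48
X (MAX): max(21, 4) = 21
Y (MAX): max(-46, -12, -31, 14) = 14
G (MIN): min(50, 48, 21, 14) = 14
B (MAX): max(18, 14) = 18
Z (MAX): max(-20, 12) = 12
AA (MAX): max(14, 5) = 14
AB (MAX): max(-44, 2) = 2
H (MIN): min(12, 14, 2) = 2
AC (MAX): max(4, 10, 43) = 43
AD (MAX): max(-20, -5) = -5
AE (MAX): max(-36, -35) = -35
AF (MAX): max(29, -15) = 29
J (MIN): min(43, -5, -35, 29) = -35
AG (MAX): max(-27, 10) = 10
AH (MAX): max(-38, -16, 31) = 31
AJ (MAX): max(-10, 32) = 32
K (MIN): min(10, 31, 32) = 10
C (MAX): max(2, -35, 10) = 10
R0 (MIN): min(-6, 18, 10) = -6
MIN at R0 wants the lowest of {A=-6, B=18, C=10}, so chooses A.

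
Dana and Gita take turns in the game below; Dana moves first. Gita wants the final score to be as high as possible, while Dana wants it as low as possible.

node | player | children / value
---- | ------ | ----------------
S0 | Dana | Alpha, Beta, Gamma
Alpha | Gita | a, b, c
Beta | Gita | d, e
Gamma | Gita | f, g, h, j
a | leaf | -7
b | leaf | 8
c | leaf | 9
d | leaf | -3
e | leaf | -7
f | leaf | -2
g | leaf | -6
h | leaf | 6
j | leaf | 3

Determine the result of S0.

-3

Alpha (Gita): max(-7, 8, 9) = 9
Beta (Gita): max(-3, -7) = -3
Gamma (Gita): max(-2, -6, 6, 3) = 6
S0 (Dana): min(9, -3, 6) = -3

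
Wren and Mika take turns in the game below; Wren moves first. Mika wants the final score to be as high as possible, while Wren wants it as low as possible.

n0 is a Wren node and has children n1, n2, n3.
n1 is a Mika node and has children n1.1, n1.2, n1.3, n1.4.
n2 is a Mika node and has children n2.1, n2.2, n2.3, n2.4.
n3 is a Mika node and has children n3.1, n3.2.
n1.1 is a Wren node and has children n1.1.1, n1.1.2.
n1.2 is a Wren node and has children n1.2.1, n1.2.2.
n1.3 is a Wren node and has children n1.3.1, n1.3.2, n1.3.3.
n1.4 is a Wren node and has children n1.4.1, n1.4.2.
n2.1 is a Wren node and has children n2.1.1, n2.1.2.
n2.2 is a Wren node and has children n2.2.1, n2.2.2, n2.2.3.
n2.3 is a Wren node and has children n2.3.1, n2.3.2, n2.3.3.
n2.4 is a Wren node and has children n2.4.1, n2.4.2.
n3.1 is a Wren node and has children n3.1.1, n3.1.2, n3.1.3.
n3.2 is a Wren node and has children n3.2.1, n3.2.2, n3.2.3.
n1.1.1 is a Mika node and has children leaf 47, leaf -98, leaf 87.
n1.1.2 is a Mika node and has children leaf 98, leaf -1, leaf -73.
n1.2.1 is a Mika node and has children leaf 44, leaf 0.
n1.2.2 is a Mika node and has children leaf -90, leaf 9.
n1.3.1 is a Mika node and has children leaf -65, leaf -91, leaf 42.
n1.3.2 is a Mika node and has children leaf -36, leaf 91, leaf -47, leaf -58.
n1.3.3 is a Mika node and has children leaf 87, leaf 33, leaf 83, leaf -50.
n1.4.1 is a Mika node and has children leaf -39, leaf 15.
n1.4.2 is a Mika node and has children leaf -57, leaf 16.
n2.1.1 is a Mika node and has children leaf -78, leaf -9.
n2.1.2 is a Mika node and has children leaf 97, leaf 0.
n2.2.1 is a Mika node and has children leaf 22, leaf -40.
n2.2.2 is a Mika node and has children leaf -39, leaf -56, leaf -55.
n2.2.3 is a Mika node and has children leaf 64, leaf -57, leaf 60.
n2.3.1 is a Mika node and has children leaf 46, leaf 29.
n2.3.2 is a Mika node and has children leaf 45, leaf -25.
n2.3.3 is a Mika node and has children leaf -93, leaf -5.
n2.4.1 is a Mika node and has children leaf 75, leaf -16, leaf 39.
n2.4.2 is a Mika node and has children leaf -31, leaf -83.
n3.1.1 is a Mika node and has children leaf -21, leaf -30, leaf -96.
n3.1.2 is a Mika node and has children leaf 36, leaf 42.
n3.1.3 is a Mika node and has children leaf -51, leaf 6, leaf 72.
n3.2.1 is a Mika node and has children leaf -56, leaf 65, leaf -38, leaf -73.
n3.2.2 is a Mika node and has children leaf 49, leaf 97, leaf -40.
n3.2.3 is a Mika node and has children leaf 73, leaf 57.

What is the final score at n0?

-5

n1.1.1 (Mika): max(47, -98, 87) = 87
n1.1.2 (Mika): max(98, -1, -73) = 98
n1.1 (Wren): min(87, 98) = 87
n1.2.1 (Mika): max(44, 0) = 44
n1.2.2 (Mika): max(-90, 9) = 9
n1.2 (Wren): min(44, 9) = 9
n1.3.1 (Mika): max(-65, -91, 42) = 42
n1.3.2 (Mika): max(-36, 91, -47, -58) = 91
n1.3.3 (Mika): max(87, 33, 83, -50) = 87
n1.3 (Wren): min(42, 91, 87) = 42
n1.4.1 (Mika): max(-39, 15) = 15
n1.4.2 (Mika): max(-57, 16) = 16
n1.4 (Wren): min(15, 16) = 15
n1 (Mika): max(87, 9, 42, 15) = 87
n2.1.1 (Mika): max(-78, -9) = -9
n2.1.2 (Mika): max(97, 0) = 97
n2.1 (Wren): min(-9, 97) = -9
n2.2.1 (Mika): max(22, -40) = 22
n2.2.2 (Mika): max(-39, -56, -55) = -39
n2.2.3 (Mika): max(64, -57, 60) = 64
n2.2 (Wren): min(22, -39, 64) = -39
n2.3.1 (Mika): max(46, 29) = 46
n2.3.2 (Mika): max(45, -25) = 45
n2.3.3 (Mika): max(-93, -5) = -5
n2.3 (Wren): min(46, 45, -5) = -5
n2.4.1 (Mika): max(75, -16, 39) = 75
n2.4.2 (Mika): max(-31, -83) = -31
n2.4 (Wren): min(75, -31) = -31
n2 (Mika): max(-9, -39, -5, -31) = -5
n3.1.1 (Mika): max(-21, -30, -96) = -21
n3.1.2 (Mika): max(36, 42) = 42
n3.1.3 (Mika): max(-51, 6, 72) = 72
n3.1 (Wren): min(-21, 42, 72) = -21
n3.2.1 (Mika): max(-56, 65, -38, -73) = 65
n3.2.2 (Mika): max(49, 97, -40) = 97
n3.2.3 (Mika): max(73, 57) = 73
n3.2 (Wren): min(65, 97, 73) = 65
n3 (Mika): max(-21, 65) = 65
n0 (Wren): min(87, -5, 65) = -5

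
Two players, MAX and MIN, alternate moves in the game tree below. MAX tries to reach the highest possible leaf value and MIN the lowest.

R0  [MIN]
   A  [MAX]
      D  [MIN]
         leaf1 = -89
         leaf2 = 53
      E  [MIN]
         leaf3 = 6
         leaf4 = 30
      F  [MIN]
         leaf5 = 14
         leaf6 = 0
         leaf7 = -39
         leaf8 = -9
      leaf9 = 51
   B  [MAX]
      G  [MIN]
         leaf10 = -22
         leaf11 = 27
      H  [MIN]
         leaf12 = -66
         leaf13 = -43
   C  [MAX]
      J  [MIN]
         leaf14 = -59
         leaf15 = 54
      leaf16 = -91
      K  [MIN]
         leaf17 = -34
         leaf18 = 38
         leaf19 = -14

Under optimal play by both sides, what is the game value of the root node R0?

D (MIN): min(-89, 53) = -89
E (MIN): min(6, 30) = 6
F (MIN): min(14, 0, -39, -9) = -39
A (MAX): max(-89, 6, -39, 51) = 51
G (MIN): min(-22, 27) = -22
H (MIN): min(-66, -43) = -66
B (MAX): max(-22, -66) = -22
J (MIN): min(-59, 54) = -59
K (MIN): min(-34, 38, -14) = -34
C (MAX): max(-59, -91, -34) = -34
R0 (MIN): min(51, -22, -34) = -34

-34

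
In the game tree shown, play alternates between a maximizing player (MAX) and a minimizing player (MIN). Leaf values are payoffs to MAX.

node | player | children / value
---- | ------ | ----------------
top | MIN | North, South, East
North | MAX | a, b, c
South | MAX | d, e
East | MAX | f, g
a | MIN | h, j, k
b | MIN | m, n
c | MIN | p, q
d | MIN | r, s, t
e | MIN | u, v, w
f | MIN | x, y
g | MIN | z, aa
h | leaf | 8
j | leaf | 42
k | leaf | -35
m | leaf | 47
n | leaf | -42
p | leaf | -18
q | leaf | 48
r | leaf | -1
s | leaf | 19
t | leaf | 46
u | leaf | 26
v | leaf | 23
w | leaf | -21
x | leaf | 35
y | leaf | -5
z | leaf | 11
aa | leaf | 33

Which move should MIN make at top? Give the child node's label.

a (MIN): min(8, 42, -35) = -35
b (MIN): min(47, -42) = -42
c (MIN): min(-18, 48) = -18
North (MAX): max(-35, -42, -18) = -18
d (MIN): min(-1, 19, 46) = -1
e (MIN): min(26, 23, -21) = -21
South (MAX): max(-1, -21) = -1
f (MIN): min(35, -5) = -5
g (MIN): min(11, 33) = 11
East (MAX): max(-5, 11) = 11
top (MIN): min(-18, -1, 11) = -18
MIN at top wants the lowest of {North=-18, South=-1, East=11}, so chooses North.

North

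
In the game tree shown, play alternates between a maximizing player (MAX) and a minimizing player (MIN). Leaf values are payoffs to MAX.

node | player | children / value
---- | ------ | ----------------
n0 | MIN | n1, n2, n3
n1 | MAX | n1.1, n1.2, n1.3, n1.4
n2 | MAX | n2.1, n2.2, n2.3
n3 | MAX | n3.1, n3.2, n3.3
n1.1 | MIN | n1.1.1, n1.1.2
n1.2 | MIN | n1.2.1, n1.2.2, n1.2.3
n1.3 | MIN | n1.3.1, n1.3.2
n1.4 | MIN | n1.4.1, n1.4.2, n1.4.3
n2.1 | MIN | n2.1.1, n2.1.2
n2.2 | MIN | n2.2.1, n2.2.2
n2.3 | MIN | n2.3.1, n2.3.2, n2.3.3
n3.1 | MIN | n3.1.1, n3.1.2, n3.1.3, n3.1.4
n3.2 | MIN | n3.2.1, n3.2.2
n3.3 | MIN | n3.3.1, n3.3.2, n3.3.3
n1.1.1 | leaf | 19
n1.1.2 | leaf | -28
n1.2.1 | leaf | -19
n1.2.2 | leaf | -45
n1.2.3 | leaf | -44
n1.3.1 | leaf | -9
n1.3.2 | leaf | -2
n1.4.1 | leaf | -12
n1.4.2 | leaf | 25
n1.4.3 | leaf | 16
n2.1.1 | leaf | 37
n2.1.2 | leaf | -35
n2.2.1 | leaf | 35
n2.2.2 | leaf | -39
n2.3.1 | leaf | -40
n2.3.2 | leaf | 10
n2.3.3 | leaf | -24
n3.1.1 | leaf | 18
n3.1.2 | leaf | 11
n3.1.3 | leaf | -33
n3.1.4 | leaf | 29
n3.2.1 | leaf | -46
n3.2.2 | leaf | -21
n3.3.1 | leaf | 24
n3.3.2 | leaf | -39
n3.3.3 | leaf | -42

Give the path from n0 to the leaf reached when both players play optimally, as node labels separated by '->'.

n0 -> n2 -> n2.1 -> n2.1.2

n1.1 (MIN): min(19, -28) = -28
n1.2 (MIN): min(-19, -45, -44) = -45
n1.3 (MIN): min(-9, -2) = -9
n1.4 (MIN): min(-12, 25, 16) = -12
n1 (MAX): max(-28, -45, -9, -12) = -9
n2.1 (MIN): min(37, -35) = -35
n2.2 (MIN): min(35, -39) = -39
n2.3 (MIN): min(-40, 10, -24) = -40
n2 (MAX): max(-35, -39, -40) = -35
n3.1 (MIN): min(18, 11, -33, 29) = -33
n3.2 (MIN): min(-46, -21) = -46
n3.3 (MIN): min(24, -39, -42) = -42
n3 (MAX): max(-33, -46, -42) = -33
n0 (MIN): min(-9, -35, -33) = -35
At n0, MIN picks n2 (lowest: -35).
At n2, MAX picks n2.1 (highest: -35).
At n2.1, MIN picks n2.1.2 (lowest: -35).
Terminal value -35.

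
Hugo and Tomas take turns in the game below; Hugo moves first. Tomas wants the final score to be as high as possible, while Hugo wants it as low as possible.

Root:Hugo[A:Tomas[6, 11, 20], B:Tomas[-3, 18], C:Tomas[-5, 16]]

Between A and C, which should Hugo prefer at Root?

A (Tomas): max(6, 11, 20) = 20
C (Tomas): max(-5, 16) = 16
Hugo prefers the lower value; A=20, C=16. C is better since 16 < 20.

C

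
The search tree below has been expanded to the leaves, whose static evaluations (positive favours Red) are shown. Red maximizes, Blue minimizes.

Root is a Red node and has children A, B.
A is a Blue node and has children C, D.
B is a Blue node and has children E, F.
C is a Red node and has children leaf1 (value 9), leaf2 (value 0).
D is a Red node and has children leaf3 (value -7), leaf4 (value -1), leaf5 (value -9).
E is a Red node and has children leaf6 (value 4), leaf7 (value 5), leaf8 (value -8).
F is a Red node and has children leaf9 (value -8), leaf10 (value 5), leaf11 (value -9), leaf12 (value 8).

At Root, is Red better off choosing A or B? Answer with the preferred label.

C (Red): max(9, 0) = 9
D (Red): max(-7, -1, -9) = -1
A (Blue): min(9, -1) = -1
E (Red): max(4, 5, -8) = 5
F (Red): max(-8, 5, -9, 8) = 8
B (Blue): min(5, 8) = 5
Red prefers the higher value; A=-1, B=5. B is better since 5 > -1.

B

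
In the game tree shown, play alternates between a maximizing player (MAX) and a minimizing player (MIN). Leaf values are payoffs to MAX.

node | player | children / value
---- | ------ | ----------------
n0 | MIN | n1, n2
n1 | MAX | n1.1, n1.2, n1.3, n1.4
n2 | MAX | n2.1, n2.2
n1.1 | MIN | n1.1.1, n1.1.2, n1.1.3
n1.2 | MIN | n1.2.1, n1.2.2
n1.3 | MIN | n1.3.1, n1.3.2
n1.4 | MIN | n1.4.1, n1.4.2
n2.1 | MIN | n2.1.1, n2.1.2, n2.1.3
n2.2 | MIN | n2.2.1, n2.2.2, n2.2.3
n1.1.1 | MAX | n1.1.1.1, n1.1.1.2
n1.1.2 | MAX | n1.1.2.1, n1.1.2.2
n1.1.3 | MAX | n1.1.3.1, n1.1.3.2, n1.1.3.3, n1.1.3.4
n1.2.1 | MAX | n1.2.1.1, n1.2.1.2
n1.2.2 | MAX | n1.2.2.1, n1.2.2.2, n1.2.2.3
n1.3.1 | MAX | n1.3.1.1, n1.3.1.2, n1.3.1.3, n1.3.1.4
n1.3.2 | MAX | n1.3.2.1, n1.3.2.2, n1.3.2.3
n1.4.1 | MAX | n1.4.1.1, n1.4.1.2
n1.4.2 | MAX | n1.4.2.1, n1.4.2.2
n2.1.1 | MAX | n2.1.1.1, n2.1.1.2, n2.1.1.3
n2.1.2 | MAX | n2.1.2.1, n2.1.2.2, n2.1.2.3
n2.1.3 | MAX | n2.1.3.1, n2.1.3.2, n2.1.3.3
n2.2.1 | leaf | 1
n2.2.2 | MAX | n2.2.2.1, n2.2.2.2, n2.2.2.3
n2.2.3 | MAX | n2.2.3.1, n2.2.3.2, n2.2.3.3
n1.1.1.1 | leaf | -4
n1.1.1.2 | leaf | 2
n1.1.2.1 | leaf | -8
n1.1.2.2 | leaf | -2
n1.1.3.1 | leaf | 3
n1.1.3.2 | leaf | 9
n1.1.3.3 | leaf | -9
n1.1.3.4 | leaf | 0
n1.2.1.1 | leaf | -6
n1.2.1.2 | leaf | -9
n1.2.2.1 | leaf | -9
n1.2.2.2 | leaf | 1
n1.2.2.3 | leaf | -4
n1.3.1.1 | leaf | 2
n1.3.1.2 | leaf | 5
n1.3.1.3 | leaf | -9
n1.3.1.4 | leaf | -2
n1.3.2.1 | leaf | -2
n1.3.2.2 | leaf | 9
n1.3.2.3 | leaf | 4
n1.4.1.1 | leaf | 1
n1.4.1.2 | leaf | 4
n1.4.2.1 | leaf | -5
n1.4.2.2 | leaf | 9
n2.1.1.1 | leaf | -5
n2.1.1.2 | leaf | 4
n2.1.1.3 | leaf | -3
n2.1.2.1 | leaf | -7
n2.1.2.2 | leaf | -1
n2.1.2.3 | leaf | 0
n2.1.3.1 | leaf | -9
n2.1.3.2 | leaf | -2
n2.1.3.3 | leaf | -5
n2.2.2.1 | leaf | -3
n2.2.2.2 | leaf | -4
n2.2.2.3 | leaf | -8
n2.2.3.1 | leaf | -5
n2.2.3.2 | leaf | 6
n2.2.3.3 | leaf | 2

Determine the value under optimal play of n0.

-2

n1.1.1 (MAX): max(-4, 2) = 2
n1.1.2 (MAX): max(-8, -2) = -2
n1.1.3 (MAX): max(3, 9, -9, 0) = 9
n1.1 (MIN): min(2, -2, 9) = -2
n1.2.1 (MAX): max(-6, -9) = -6
n1.2.2 (MAX): max(-9, 1, -4) = 1
n1.2 (MIN): min(-6, 1) = -6
n1.3.1 (MAX): max(2, 5, -9, -2) = 5
n1.3.2 (MAX): max(-2, 9, 4) = 9
n1.3 (MIN): min(5, 9) = 5
n1.4.1 (MAX): max(1, 4) = 4
n1.4.2 (MAX): max(-5, 9) = 9
n1.4 (MIN): min(4, 9) = 4
n1 (MAX): max(-2, -6, 5, 4) = 5
n2.1.1 (MAX): max(-5, 4, -3) = 4
n2.1.2 (MAX): max(-7, -1, 0) = 0
n2.1.3 (MAX): max(-9, -2, -5) = -2
n2.1 (MIN): min(4, 0, -2) = -2
n2.2.2 (MAX): max(-3, -4, -8) = -3
n2.2.3 (MAX): max(-5, 6, 2) = 6
n2.2 (MIN): min(1, -3, 6) = -3
n2 (MAX): max(-2, -3) = -2
n0 (MIN): min(5, -2) = -2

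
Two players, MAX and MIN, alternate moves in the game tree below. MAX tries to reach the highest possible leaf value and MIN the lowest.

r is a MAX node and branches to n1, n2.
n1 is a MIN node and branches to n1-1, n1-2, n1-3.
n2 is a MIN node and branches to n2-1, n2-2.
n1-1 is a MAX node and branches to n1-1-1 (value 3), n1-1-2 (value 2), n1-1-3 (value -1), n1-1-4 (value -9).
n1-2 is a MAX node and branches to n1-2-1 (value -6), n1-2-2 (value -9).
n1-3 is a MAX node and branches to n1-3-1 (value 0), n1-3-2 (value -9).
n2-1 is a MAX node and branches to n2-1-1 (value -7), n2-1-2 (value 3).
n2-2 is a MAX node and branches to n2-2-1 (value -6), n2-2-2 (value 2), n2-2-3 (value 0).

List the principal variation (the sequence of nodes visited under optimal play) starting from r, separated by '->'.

r -> n2 -> n2-2 -> n2-2-2

n1-1 (MAX): max(3, 2, -1, -9) = 3
n1-2 (MAX): max(-6, -9) = -6
n1-3 (MAX): max(0, -9) = 0
n1 (MIN): min(3, -6, 0) = -6
n2-1 (MAX): max(-7, 3) = 3
n2-2 (MAX): max(-6, 2, 0) = 2
n2 (MIN): min(3, 2) = 2
r (MAX): max(-6, 2) = 2
At r, MAX picks n2 (highest: 2).
At n2, MIN picks n2-2 (lowest: 2).
At n2-2, MAX picks n2-2-2 (highest: 2).
Terminal value 2.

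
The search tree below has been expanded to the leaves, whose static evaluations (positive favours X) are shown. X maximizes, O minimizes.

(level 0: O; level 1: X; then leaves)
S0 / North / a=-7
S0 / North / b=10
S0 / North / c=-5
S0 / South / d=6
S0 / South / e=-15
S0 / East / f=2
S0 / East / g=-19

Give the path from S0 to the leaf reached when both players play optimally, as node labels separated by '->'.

North (X): max(-7, 10, -5) = 10
South (X): max(6, -15) = 6
East (X): max(2, -19) = 2
S0 (O): min(10, 6, 2) = 2
At S0, O picks East (lowest: 2).
At East, X picks f (highest: 2).
Terminal value 2.

S0 -> East -> f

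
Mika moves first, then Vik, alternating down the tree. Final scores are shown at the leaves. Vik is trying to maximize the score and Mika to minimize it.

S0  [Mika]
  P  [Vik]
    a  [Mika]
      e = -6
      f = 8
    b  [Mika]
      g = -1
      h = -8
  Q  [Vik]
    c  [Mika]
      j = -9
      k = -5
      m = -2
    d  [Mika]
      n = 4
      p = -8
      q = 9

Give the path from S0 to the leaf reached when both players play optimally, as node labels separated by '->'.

S0 -> Q -> d -> p

a (Mika): min(-6, 8) = -6
b (Mika): min(-1, -8) = -8
P (Vik): max(-6, -8) = -6
c (Mika): min(-9, -5, -2) = -9
d (Mika): min(4, -8, 9) = -8
Q (Vik): max(-9, -8) = -8
S0 (Mika): min(-6, -8) = -8
At S0, Mika picks Q (lowest: -8).
At Q, Vik picks d (highest: -8).
At d, Mika picks p (lowest: -8).
Terminal value -8.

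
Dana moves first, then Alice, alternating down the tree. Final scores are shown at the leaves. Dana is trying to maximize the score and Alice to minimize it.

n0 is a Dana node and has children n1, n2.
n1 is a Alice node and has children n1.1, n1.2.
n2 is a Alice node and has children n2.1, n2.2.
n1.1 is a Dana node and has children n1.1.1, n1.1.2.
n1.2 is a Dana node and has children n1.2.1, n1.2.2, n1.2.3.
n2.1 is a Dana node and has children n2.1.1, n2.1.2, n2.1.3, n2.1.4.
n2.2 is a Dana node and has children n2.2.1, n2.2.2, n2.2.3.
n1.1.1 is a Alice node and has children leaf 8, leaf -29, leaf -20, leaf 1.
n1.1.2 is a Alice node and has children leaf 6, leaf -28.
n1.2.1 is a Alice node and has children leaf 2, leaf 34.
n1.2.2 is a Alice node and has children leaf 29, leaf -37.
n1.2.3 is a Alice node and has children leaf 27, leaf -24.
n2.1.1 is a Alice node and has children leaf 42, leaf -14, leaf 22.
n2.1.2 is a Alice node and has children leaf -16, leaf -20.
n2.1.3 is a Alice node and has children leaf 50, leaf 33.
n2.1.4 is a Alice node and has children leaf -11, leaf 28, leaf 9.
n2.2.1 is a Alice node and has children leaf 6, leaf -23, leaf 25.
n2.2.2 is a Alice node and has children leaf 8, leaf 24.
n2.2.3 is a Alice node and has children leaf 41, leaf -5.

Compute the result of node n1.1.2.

-28

n1.1.2 (Alice): min(6, -28) = -28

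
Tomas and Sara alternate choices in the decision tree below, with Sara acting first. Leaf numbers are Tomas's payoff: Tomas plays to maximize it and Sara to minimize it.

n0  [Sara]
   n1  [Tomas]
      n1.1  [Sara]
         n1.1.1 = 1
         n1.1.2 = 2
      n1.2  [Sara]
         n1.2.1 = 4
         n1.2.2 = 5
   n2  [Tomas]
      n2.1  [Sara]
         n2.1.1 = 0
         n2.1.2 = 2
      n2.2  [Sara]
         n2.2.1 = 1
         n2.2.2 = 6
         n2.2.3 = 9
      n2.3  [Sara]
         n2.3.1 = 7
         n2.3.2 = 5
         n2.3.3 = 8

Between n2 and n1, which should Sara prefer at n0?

n1

n2.1 (Sara): min(0, 2) = 0
n2.2 (Sara): min(1, 6, 9) = 1
n2.3 (Sara): min(7, 5, 8) = 5
n2 (Tomas): max(0, 1, 5) = 5
n1.1 (Sara): min(1, 2) = 1
n1.2 (Sara): min(4, 5) = 4
n1 (Tomas): max(1, 4) = 4
Sara prefers the lower value; n2=5, n1=4. n1 is better since 4 < 5.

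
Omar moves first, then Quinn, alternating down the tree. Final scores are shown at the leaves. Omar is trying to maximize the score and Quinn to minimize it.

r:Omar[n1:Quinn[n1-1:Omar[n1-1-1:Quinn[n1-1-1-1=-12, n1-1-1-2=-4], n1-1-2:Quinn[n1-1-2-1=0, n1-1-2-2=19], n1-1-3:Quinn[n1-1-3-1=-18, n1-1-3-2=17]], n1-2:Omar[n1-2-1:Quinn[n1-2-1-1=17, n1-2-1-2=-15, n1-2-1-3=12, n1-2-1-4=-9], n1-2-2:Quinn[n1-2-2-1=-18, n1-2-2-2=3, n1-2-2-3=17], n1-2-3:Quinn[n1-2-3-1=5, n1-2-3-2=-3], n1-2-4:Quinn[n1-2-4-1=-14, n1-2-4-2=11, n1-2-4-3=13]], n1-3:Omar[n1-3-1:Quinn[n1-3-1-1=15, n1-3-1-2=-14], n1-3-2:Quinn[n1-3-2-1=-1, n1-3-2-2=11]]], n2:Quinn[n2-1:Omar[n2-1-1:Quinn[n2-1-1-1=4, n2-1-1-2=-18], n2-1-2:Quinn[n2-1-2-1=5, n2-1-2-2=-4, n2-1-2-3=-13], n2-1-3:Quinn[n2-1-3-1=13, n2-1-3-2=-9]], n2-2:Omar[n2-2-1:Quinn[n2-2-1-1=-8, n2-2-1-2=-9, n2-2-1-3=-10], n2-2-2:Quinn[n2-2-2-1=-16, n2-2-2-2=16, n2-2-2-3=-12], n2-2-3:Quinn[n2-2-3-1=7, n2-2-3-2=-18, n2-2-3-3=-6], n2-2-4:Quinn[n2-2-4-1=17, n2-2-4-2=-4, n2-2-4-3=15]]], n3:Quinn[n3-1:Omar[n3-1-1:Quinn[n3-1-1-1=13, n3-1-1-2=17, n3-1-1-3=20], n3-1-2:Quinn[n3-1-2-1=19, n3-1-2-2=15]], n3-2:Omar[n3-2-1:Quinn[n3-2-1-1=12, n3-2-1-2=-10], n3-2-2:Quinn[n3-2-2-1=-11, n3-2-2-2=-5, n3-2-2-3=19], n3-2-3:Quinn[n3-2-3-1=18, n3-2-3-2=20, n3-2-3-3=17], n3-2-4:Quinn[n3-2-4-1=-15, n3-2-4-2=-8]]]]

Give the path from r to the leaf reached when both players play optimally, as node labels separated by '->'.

r -> n3 -> n3-1 -> n3-1-2 -> n3-1-2-2

n1-1-1 (Quinn): min(-12, -4) = -12
n1-1-2 (Quinn): min(0, 19) = 0
n1-1-3 (Quinn): min(-18, 17) = -18
n1-1 (Omar): max(-12, 0, -18) = 0
n1-2-1 (Quinn): min(17, -15, 12, -9) = -15
n1-2-2 (Quinn): min(-18, 3, 17) = -18
n1-2-3 (Quinn): min(5, -3) = -3
n1-2-4 (Quinn): min(-14, 11, 13) = -14
n1-2 (Omar): max(-15, -18, -3, -14) = -3
n1-3-1 (Quinn): min(15, -14) = -14
n1-3-2 (Quinn): min(-1, 11) = -1
n1-3 (Omar): max(-14, -1) = -1
n1 (Quinn): min(0, -3, -1) = -3
n2-1-1 (Quinn): min(4, -18) = -18
n2-1-2 (Quinn): min(5, -4, -13) = -13
n2-1-3 (Quinn): min(13, -9) = -9
n2-1 (Omar): max(-18, -13, -9) = -9
n2-2-1 (Quinn): min(-8, -9, -10) = -10
n2-2-2 (Quinn): min(-16, 16, -12) = -16
n2-2-3 (Quinn): min(7, -18, -6) = -18
n2-2-4 (Quinn): min(17, -4, 15) = -4
n2-2 (Omar): max(-10, -16, -18, -4) = -4
n2 (Quinn): min(-9, -4) = -9
n3-1-1 (Quinn): min(13, 17, 20) = 13
n3-1-2 (Quinn): min(19, 15) = 15
n3-1 (Omar): max(13, 15) = 15
n3-2-1 (Quinn): min(12, -10) = -10
n3-2-2 (Quinn): min(-11, -5, 19) = -11
n3-2-3 (Quinn): min(18, 20, 17) = 17
n3-2-4 (Quinn): min(-15, -8) = -15
n3-2 (Omar): max(-10, -11, 17, -15) = 17
n3 (Quinn): min(15, 17) = 15
r (Omar): max(-3, -9, 15) = 15
At r, Omar picks n3 (highest: 15).
At n3, Quinn picks n3-1 (lowest: 15).
At n3-1, Omar picks n3-1-2 (highest: 15).
At n3-1-2, Quinn picks n3-1-2-2 (lowest: 15).
Terminal value 15.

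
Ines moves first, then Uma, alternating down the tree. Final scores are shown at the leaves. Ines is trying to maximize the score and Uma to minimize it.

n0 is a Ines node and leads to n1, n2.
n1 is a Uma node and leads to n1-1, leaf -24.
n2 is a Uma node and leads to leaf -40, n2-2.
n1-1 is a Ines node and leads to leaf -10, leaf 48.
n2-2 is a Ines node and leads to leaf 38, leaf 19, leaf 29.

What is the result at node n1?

-24

n1-1 (Ines): max(-10, 48) = 48
n1 (Uma): min(48, -24) = -24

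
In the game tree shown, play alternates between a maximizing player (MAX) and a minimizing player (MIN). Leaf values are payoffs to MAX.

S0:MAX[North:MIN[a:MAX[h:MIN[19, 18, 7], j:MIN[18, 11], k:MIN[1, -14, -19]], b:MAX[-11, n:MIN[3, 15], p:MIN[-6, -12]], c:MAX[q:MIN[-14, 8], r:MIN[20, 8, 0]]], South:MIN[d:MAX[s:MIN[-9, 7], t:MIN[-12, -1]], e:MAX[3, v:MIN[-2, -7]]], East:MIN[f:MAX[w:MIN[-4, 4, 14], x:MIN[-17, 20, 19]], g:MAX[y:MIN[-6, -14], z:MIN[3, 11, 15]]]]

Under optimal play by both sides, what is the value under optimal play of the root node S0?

h (MIN): min(19, 18, 7) = 7
j (MIN): min(18, 11) = 11
k (MIN): min(1, -14, -19) = -19
a (MAX): max(7, 11, -19) = 11
n (MIN): min(3, 15) = 3
p (MIN): min(-6, -12) = -12
b (MAX): max(-11, 3, -12) = 3
q (MIN): min(-14, 8) = -14
r (MIN): min(20, 8, 0) = 0
c (MAX): max(-14, 0) = 0
North (MIN): min(11, 3, 0) = 0
s (MIN): min(-9, 7) = -9
t (MIN): min(-12, -1) = -12
d (MAX): max(-9, -12) = -9
v (MIN): min(-2, -7) = -7
e (MAX): max(3, -7) = 3
South (MIN): min(-9, 3) = -9
w (MIN): min(-4, 4, 14) = -4
x (MIN): min(-17, 20, 19) = -17
f (MAX): max(-4, -17) = -4
y (MIN): min(-6, -14) = -14
z (MIN): min(3, 11, 15) = 3
g (MAX): max(-14, 3) = 3
East (MIN): min(-4, 3) = -4
S0 (MAX): max(0, -9, -4) = 0

0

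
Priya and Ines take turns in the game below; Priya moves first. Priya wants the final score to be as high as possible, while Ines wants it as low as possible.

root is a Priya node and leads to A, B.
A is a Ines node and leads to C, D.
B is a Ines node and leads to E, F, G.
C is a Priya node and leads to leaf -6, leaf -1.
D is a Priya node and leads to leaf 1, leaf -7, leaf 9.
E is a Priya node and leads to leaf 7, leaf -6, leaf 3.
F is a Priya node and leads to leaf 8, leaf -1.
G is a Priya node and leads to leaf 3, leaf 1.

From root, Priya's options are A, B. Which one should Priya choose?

B

C (Priya): max(-6, -1) = -1
D (Priya): max(1, -7, 9) = 9
A (Ines): min(-1, 9) = -1
E (Priya): max(7, -6, 3) = 7
F (Priya): max(8, -1) = 8
G (Priya): max(3, 1) = 3
B (Ines): min(7, 8, 3) = 3
root (Priya): max(-1, 3) = 3
Priya at root wants the highest of {A=-1, B=3}, so chooses B.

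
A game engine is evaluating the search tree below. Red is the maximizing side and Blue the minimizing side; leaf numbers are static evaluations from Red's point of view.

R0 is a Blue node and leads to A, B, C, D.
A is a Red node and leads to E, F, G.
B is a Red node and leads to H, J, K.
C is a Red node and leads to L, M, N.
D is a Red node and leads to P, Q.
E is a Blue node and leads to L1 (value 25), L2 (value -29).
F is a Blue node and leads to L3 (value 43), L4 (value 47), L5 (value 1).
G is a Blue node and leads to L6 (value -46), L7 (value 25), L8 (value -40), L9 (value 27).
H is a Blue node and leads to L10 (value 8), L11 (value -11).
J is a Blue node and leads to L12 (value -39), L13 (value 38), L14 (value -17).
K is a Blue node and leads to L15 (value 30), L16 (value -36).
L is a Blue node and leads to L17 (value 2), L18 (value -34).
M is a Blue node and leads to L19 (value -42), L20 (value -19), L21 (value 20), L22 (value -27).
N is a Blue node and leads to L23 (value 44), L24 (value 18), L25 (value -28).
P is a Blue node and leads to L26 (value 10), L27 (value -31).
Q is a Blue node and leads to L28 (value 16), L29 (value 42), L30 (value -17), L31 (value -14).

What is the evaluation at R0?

E (Blue): min(25, -29) = -29
F (Blue): min(43, 47, 1) = 1
G (Blue): min(-46, 25, -40, 27) = -46
A (Red): max(-29, 1, -46) = 1
H (Blue): min(8, -11) = -11
J (Blue): min(-39, 38, -17) = -39
K (Blue): min(30, -36) = -36
B (Red): max(-11, -39, -36) = -11
L (Blue): min(2, -34) = -34
M (Blue): min(-42, -19, 20, -27) = -42
N (Blue): min(44, 18, -28) = -28
C (Red): max(-34, -42, -28) = -28
P (Blue): min(10, -31) = -31
Q (Blue): min(16, 42, -17, -14) = -17
D (Red): max(-31, -17) = -17
R0 (Blue): min(1, -11, -28, -17) = -28

-28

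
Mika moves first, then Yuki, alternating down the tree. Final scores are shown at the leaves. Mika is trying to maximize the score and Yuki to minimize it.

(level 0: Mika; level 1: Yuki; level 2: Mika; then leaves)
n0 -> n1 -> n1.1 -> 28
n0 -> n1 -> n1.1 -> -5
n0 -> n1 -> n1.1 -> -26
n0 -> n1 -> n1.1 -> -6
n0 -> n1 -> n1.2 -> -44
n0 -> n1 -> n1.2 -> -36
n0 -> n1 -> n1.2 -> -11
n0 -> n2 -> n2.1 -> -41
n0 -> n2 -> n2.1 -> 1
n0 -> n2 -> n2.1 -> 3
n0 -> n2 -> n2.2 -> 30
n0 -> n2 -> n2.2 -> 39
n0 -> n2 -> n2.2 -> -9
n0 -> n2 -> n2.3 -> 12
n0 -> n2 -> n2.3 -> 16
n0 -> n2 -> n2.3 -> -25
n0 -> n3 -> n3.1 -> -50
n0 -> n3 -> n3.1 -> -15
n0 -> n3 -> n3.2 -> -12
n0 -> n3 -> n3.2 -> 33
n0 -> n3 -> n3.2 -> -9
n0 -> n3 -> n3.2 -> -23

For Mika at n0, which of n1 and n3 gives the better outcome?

n1

n1.1 (Mika): max(28, -5, -26, -6) = 28
n1.2 (Mika): max(-44, -36, -11) = -11
n1 (Yuki): min(28, -11) = -11
n3.1 (Mika): max(-50, -15) = -15
n3.2 (Mika): max(-12, 33, -9, -23) = 33
n3 (Yuki): min(-15, 33) = -15
Mika prefers the higher value; n1=-11, n3=-15. n1 is better since -11 > -15.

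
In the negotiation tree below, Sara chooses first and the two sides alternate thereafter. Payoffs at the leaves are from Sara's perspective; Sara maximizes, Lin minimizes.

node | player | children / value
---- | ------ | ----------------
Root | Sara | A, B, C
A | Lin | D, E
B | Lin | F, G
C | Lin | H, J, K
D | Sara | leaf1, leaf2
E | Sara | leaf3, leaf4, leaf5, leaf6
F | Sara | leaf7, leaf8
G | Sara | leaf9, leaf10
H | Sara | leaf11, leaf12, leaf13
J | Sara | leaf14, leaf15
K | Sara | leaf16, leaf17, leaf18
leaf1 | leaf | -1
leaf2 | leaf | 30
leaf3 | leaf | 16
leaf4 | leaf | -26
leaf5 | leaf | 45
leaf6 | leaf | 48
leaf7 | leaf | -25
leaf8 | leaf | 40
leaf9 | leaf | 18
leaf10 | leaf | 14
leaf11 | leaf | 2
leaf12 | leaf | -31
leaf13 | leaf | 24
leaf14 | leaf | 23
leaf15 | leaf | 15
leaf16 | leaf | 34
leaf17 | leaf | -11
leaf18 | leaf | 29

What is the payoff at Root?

30

D (Sara): max(-1, 30) = 30
E (Sara): max(16, -26, 45, 48) = 48
A (Lin): min(30, 48) = 30
F (Sara): max(-25, 40) = 40
G (Sara): max(18, 14) = 18
B (Lin): min(40, 18) = 18
H (Sara): max(2, -31, 24) = 24
J (Sara): max(23, 15) = 23
K (Sara): max(34, -11, 29) = 34
C (Lin): min(24, 23, 34) = 23
Root (Sara): max(30, 18, 23) = 30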